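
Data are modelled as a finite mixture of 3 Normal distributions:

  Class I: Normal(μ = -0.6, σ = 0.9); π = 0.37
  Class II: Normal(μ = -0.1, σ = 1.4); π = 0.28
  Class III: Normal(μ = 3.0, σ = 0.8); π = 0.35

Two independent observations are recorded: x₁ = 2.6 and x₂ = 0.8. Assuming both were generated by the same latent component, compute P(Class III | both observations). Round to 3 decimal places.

0.375

By Bayes' theorem, P(k | x) = P(Z=k) f_k(x) / Σ_j P(Z=j) f_j(x).
Since both observations come from the same component, the likelihood for component k is f_k(x₁)·f_k(x₂).
  p_I = [0.000797072] × [0.132198] = 0.000105371
  p_II = [0.0443739] × [0.231762] = 0.0102842
  p_III = [0.440082] × [0.011367] = 0.00500239
Multiply by the mixture weights:
  P(Z=I)·p_I = 0.37 × 0.000105371 = 3.89874e-05
  P(Z=II)·p_II = 0.28 × 0.0102842 = 0.00287957
  P(Z=III)·p_III = 0.35 × 0.00500239 = 0.00175084
Denominator: 3.89874e-05 + 0.00287957 + 0.00175084 = 0.00466939
P(Class III | x₁, x₂) = 0.00175084 / 0.00466939 ≈ 0.375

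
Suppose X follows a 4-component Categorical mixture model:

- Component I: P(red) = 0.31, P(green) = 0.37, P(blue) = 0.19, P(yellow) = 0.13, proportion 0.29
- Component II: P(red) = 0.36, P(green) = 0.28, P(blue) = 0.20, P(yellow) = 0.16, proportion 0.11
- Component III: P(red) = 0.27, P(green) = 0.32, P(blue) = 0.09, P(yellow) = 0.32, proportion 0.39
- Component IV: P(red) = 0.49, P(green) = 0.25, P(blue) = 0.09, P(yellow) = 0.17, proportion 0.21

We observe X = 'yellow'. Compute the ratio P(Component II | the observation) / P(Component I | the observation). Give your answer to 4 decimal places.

0.4668

Since P(k|x) ∝ π_k f_k(x), the posterior odds are π_i f_i(x) / (π_j f_j(x)).
Component likelihoods at x = 'yellow':
  L_I = 0.13
  L_II = 0.16
  L_III = 0.32
  L_IV = 0.17
0.0176 / 0.0377 ≈ 0.4668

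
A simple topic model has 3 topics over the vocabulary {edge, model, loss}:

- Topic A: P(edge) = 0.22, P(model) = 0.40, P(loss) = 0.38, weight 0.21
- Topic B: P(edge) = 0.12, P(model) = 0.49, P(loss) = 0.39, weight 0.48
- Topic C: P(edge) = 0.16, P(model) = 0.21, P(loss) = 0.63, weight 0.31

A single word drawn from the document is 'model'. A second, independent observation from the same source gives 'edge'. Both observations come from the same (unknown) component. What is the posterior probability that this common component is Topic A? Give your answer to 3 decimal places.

Apply Bayes' rule: the posterior for each component is proportional to its prior times its likelihood at x.
Since both observations come from the same component, the likelihood for component k is f_k(x₁)·f_k(x₂).
  f_A = [P(model | comp) = 0.40] × [0.22] = 0.088
  f_B = [P(model | comp) = 0.49] × [0.12] = 0.0588
  f_C = [P(model | comp) = 0.21] × [0.16] = 0.0336
Weight by the priors:
  π_A·f_A = 0.21 × 0.088 = 0.01848
  π_B·f_B = 0.48 × 0.0588 = 0.028224
  π_C·f_C = 0.31 × 0.0336 = 0.010416
Sum: 0.01848 + 0.028224 + 0.010416 = 0.05712
So the posterior for Topic A is 0.01848 / 0.05712 ≈ 0.324.

0.324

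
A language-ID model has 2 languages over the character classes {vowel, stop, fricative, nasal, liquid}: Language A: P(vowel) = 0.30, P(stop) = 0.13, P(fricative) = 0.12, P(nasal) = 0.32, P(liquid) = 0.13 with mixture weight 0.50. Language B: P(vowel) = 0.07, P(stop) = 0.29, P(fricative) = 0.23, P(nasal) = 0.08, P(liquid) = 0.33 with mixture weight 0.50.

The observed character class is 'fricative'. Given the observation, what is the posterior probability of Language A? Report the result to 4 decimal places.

0.3429

The responsibility of component k is π_k f_k(x) divided by Σ_j π_j f_j(x).
Categorical probabilities:
  L_A = 0.12
  L_B = 0.23
Weight by the priors:
  π_A·L_A = 0.50 × 0.12 = 0.06
  π_B·L_B = 0.50 × 0.23 = 0.115
Sum: 0.06 + 0.115 = 0.175
P(Language A | the observation) ≈ 0.3429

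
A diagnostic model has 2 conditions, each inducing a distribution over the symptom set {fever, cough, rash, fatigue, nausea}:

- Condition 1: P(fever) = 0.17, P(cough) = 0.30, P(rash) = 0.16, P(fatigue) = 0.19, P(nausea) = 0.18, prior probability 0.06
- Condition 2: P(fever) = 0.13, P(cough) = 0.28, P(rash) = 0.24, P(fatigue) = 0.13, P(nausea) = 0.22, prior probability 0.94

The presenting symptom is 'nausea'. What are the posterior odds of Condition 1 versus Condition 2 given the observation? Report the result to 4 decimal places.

The posterior odds equal the prior odds times the likelihood ratio: (π_i/π_j)·(f_i(x)/f_j(x)).
Categorical probabilities:
  f_1 = P(nausea | comp) = 0.18
  f_2 = P(nausea | comp) = 0.22
0.0108 / 0.2068 ≈ 0.0522

0.0522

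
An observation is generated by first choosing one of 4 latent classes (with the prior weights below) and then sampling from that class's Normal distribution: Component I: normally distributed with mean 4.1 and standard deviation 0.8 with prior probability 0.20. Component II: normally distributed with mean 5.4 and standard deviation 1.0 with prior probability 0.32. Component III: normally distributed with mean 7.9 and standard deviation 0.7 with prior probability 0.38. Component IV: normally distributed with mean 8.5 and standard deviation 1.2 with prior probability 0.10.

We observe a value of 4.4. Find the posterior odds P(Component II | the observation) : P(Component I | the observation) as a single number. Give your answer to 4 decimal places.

0.8329

Since P(k|x) ∝ π_k f_k(x), the posterior odds are π_i f_i(x) / (π_j f_j(x)).
Normal densities:
  f_I = (1/(0.8·√(2π)))·exp(−(4.4−4.1)²/(2·0.8²)) = 0.498678·exp(-0.07031) = 0.464819
  f_II = (1/(1.0·√(2π)))·exp(−(4.4−5.4)²/(2·1.0²)) = 0.398942·exp(-0.50000) = 0.241971
  f_III = (1/(0.7·√(2π)))·exp(−(4.4−7.9)²/(2·0.7²)) = 0.569918·exp(-12.50000) = 2.12389e-06
  f_IV = (1/(1.2·√(2π)))·exp(−(4.4−8.5)²/(2·1.2²)) = 0.332452·exp(-5.83681) = 0.000970144
0.0774306 / 0.0929638 ≈ 0.8329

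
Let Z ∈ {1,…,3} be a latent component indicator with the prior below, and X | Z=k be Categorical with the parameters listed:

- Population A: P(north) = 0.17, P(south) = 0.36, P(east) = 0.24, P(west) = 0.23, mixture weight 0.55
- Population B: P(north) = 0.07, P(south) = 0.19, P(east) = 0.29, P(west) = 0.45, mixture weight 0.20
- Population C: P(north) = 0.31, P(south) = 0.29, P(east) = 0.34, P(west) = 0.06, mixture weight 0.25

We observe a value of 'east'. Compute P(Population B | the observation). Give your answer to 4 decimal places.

Apply Bayes' rule: the posterior for each component is proportional to its prior times its likelihood at x.
Component likelihoods at x = 'east':
  L_A = P(east | comp) = 0.24
  L_B = P(east | comp) = 0.29
  L_C = P(east | comp) = 0.34
Unnormalised posteriors:
  π_A·L_A = 0.55 × 0.24 = 0.132
  π_B·L_B = 0.20 × 0.29 = 0.058
  π_C·L_C = 0.25 × 0.34 = 0.085
Sum: 0.132 + 0.058 + 0.085 = 0.275
Responsibility of Population B: 0.058 / 0.275 ≈ 0.2109

0.2109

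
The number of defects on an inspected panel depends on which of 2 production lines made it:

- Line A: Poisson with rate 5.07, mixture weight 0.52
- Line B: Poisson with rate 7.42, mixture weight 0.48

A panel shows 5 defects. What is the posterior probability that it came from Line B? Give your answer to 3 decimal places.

Apply Bayes' rule: the posterior for each component is proportional to its prior times its likelihood at x.
Evaluate each component's likelihood at the observed value:
  L_A = e^(−5.07)·5.07^5/5! = 0.175382
  L_B = e^(−7.42)·7.42^5/5! = 0.112298
Weight by the priors:
  π_A·L_A = 0.52 × 0.175382 = 0.0911987
  π_B·L_B = 0.48 × 0.112298 = 0.0539032
Normaliser: 0.0911987 + 0.0539032 = 0.145102
P(Line B | 5 defects) = 0.0539032 / 0.145102 ≈ 0.371

0.371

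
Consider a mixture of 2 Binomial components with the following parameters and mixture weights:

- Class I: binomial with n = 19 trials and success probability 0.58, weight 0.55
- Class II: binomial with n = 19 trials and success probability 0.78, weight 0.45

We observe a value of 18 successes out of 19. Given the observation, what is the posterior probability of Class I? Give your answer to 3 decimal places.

0.011

By Bayes' theorem, P(k | x) = π_k f_k(x) / Σ_j π_j f_j(x).
Component likelihoods at x = 18 successes out of 19:
  p_I = C(19,18)·0.58^18·0.42^1 = 19·5.51701e-05·0.42 = 0.000440258
  p_II = C(19,18)·0.78^18·0.22^1 = 19·0.011421·0.22 = 0.0477396
Prior × likelihood for each component:
  π_I·p_I = 0.55 × 0.000440258 = 0.000242142
  π_II·p_II = 0.45 × 0.0477396 = 0.0214828
Denominator: 0.000242142 + 0.0214828 = 0.021725
P(Class I | the observation) = 0.000242142 / 0.021725 ≈ 0.011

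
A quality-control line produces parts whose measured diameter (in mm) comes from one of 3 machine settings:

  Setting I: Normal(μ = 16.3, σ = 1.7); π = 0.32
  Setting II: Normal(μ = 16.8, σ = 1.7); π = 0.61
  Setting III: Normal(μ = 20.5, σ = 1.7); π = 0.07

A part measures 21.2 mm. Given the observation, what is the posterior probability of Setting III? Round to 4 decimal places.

Apply Bayes' rule: the posterior for each component is proportional to its prior times its likelihood at x.
Normal densities:
  L_I = 0.00368477
  L_II = 0.00823759
  L_III = 0.215598
Multiply by the mixture weights:
  π_I·L_I = 0.32 × 0.00368477 = 0.00117913
  π_II·L_II = 0.61 × 0.00823759 = 0.00502493
  π_III·L_III = 0.07 × 0.215598 = 0.0150918
Evidence: 0.00117913 + 0.00502493 + 0.0150918 = 0.0212959
P(Setting III | 21.2 mm) = 0.0150918 / 0.0212959 ≈ 0.7087

0.7087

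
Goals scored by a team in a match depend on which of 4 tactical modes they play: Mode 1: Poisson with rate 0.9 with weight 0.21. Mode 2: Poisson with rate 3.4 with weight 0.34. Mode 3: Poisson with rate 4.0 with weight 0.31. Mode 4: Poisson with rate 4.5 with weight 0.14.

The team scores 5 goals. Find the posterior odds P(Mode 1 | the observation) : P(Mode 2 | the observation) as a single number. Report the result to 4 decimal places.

0.0098

Only the two components matter; the odds are (π_i f_i(x)) / (π_j f_j(x)).
Evaluate each component's likelihood at the observed value:
  f_1 = 0.00200063
  f_2 = 0.126361
  f_3 = 0.156293
  f_4 = 0.170827
Odds = (0.21/0.34) × (0.00200063/0.126361) = 0.617647 × 0.0158327 ≈ 0.0098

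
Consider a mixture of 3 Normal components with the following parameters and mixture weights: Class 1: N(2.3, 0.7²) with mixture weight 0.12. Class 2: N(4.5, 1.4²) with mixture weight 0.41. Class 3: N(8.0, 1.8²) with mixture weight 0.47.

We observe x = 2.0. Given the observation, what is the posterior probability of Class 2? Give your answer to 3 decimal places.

By Bayes' theorem, P(k | x) = π_k f_k(x) / Σ_j π_j f_j(x).
Evaluate each component's likelihood at the observed value:
  p_1 = 0.51991
  p_2 = 0.057856
  p_3 = 0.000856822
Unnormalised posteriors:
  π_1·p_1 = 0.12 × 0.51991 = 0.0623892
  π_2·p_2 = 0.41 × 0.057856 = 0.023721
  π_3·p_3 = 0.47 × 0.000856822 = 0.000402706
Evidence: 0.0623892 + 0.023721 + 0.000402706 = 0.0865128
Responsibility of Class 2: 0.023721 / 0.0865128 ≈ 0.274

0.274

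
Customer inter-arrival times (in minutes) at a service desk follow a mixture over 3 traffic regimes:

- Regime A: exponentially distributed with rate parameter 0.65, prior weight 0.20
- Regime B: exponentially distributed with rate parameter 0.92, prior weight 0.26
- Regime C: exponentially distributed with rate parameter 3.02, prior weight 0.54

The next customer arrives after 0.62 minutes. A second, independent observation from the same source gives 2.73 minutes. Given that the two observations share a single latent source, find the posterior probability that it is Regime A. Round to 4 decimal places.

Posterior ∝ prior × likelihood, so P(k | x) ∝ w_k f_k(x); normalise over all components.
Since both observations come from the same component, the likelihood for component k is f_k(x₁)·f_k(x₂).
  L_A = [0.434403] × [0.110219] = 0.0478796
  L_B = [0.520075] × [0.0746472] = 0.0388222
  L_C = [0.464338] × [0.000793273] = 0.000368347
Prior × likelihood for each component:
  w_A·L_A = 0.20 × 0.0478796 = 0.00957592
  w_B·L_B = 0.26 × 0.0388222 = 0.0100938
  w_C·L_C = 0.54 × 0.000368347 = 0.000198907
Denominator: 0.00957592 + 0.0100938 + 0.000198907 = 0.0198686
P(Regime A | x) = 0.00957592 / 0.0198686 ≈ 0.4820

0.4820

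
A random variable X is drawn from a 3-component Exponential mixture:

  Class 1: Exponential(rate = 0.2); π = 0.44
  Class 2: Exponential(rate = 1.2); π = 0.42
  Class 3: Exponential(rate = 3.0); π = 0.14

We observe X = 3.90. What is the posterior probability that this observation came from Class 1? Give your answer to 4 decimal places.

0.8960

Posterior ∝ prior × likelihood, so P(k | x) ∝ π_k f_k(x); normalise over all components.
Evaluate each component's likelihood at the observed value:
  p_1 = 0.2·e^(−0.2·3.90) = 0.2·e^(−0.7800) = 0.0916812
  p_2 = 1.2·e^(−1.2·3.90) = 1.2·e^(−4.6800) = 0.0111348
  p_3 = 3.0·e^(−3.0·3.90) = 3.0·e^(−11.7000) = 2.48815e-05
Prior × likelihood for each component:
  π_1·p_1 = 0.44 × 0.0916812 = 0.0403397
  π_2·p_2 = 0.42 × 0.0111348 = 0.00467662
  π_3·p_3 = 0.14 × 2.48815e-05 = 3.4834e-06
Marginal: 0.0403397 + 0.00467662 + 3.4834e-06 = 0.0450198
P(Class 1 | data) ≈ 0.8960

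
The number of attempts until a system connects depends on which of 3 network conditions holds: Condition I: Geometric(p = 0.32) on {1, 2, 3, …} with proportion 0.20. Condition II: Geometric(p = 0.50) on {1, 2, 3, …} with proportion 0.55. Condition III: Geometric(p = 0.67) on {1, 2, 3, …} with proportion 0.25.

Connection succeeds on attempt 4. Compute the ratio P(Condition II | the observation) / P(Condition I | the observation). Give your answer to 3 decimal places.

1.708

Since P(k|x) ∝ π_k f_k(x), the posterior odds are π_i f_i(x) / (π_j f_j(x)).
Component likelihoods at x = 4:
  p_I = 0.32·(1−0.32)^3 = 0.32·0.314432 = 0.100618
  p_II = 0.50·(1−0.50)^3 = 0.50·0.125 = 0.0625
  p_III = 0.67·(1−0.67)^3 = 0.67·0.035937 = 0.0240778
0.034375 / 0.0201236 ≈ 1.708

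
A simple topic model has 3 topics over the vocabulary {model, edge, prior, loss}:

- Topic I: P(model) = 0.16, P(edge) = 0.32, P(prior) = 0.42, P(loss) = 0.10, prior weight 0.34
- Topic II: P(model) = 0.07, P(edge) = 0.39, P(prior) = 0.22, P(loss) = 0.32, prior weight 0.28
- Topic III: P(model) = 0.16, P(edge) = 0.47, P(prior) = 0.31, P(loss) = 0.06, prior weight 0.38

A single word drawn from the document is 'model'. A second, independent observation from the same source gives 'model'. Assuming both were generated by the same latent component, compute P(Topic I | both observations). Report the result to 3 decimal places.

By Bayes' theorem, P(k | x) = P(Z=k) f_k(x) / Σ_j P(Z=j) f_j(x).
Since both observations come from the same component, the likelihood for component k is f_k(x₁)·f_k(x₂).
  p_I = [0.16] × [0.16] = 0.0256
  p_II = [0.07] × [0.07] = 0.0049
  p_III = [0.16] × [0.16] = 0.0256
Unnormalised posteriors:
  P(Z=I)·p_I = 0.34 × 0.0256 = 0.008704
  P(Z=II)·p_II = 0.28 × 0.0049 = 0.001372
  P(Z=III)·p_III = 0.38 × 0.0256 = 0.009728
Denominator: 0.008704 + 0.001372 + 0.009728 = 0.019804
P(Topic I | x₁, x₂) = 0.008704 / 0.019804 ≈ 0.440

0.440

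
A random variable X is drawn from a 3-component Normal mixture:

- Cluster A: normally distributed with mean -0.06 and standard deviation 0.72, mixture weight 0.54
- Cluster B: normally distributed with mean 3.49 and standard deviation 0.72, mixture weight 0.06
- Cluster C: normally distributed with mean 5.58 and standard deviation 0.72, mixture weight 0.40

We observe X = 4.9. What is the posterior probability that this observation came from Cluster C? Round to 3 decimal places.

By Bayes' theorem, P(k | x) = P(Z=k) f_k(x) / Σ_j P(Z=j) f_j(x).
Normal densities:
  f_A = (1/(0.72·√(2π)))·exp(−(4.9−-0.06)²/(2·0.72²)) = 0.554087·exp(-23.72840) = 2.74452e-11
  f_B = (1/(0.72·√(2π)))·exp(−(4.9−3.49)²/(2·0.72²)) = 0.554087·exp(-1.91753) = 0.0814334
  f_C = (1/(0.72·√(2π)))·exp(−(4.9−5.58)²/(2·0.72²)) = 0.554087·exp(-0.44599) = 0.354722
Weight by the priors:
  P(Z=A)·f_A = 0.54 × 2.74452e-11 = 1.48204e-11
  P(Z=B)·f_B = 0.06 × 0.0814334 = 0.00488601
  P(Z=C)·f_C = 0.40 × 0.354722 = 0.141889
Marginal: 1.48204e-11 + 0.00488601 + 0.141889 = 0.146775
So the posterior for Cluster C is 0.141889 / 0.146775 ≈ 0.967.

0.967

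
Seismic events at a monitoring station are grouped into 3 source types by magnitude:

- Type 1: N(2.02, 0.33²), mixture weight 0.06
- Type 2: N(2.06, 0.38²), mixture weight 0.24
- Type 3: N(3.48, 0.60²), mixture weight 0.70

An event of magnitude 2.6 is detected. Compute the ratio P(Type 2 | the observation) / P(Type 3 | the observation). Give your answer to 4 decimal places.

Posterior odds = (w_i f_i(x)) / (w_j f_j(x)); the normalising sum cancels.
Component likelihoods at x = 2.6:
  L_1 = (1/(0.33·√(2π)))·exp(−(2.6−2.02)²/(2·0.33²)) = 1.208916·exp(-1.54454) = 0.257996
  L_2 = (1/(0.38·√(2π)))·exp(−(2.6−2.06)²/(2·0.38²)) = 1.049848·exp(-1.00970) = 0.382491
  L_3 = (1/(0.60·√(2π)))·exp(−(2.6−3.48)²/(2·0.60²)) = 0.664904·exp(-1.07556) = 0.226804
0.0917979 / 0.158763 ≈ 0.5782

0.5782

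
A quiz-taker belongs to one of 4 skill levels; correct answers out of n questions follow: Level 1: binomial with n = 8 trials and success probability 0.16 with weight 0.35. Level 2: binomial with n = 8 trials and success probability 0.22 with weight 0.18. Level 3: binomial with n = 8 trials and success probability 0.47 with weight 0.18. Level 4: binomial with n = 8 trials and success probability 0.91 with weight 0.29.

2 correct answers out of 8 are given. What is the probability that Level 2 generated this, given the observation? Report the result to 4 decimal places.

0.3275

Posterior ∝ prior × likelihood, so P(k | x) ∝ P(Z=k) f_k(x); normalise over all components.
Binomial probabilities:
  p_1 = 0.25181
  p_2 = 0.30519
  p_3 = 0.137091
  p_4 = 1.23224e-05
Prior × likelihood for each component:
  P(Z=1)·p_1 = 0.35 × 0.25181 = 0.0881337
  P(Z=2)·p_2 = 0.18 × 0.30519 = 0.0549343
  P(Z=3)·p_3 = 0.18 × 0.137091 = 0.0246764
  P(Z=4)·p_4 = 0.29 × 1.23224e-05 = 3.5735e-06
Marginal: 0.0881337 + 0.0549343 + 0.0246764 + 3.5735e-06 = 0.167748
Responsibility of Level 2: 0.0549343 / 0.167748 ≈ 0.3275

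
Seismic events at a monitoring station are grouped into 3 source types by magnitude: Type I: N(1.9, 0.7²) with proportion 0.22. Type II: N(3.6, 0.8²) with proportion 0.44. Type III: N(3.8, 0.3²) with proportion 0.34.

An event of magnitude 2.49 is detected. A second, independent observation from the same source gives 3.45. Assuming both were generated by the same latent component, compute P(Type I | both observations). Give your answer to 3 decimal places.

0.095

By Bayes' theorem, P(k | x) = π_k f_k(x) / Σ_j π_j f_j(x).
Since both observations come from the same component, the likelihood for component k is f_k(x₁)·f_k(x₂).
  p_I = [0.39953] × [0.049105] = 0.0196189
  p_II = [0.190449] × [0.489989] = 0.0933176
  p_III = [9.62218e-05] × [0.673329] = 6.47889e-05
Prior × likelihood for each component:
  π_I·p_I = 0.22 × 0.0196189 = 0.00431616
  π_II·p_II = 0.44 × 0.0933176 = 0.0410598
  π_III·p_III = 0.34 × 6.47889e-05 = 2.20282e-05
Marginal: 0.00431616 + 0.0410598 + 2.20282e-05 = 0.0453979
P(Type I | x₁, x₂) ≈ 0.095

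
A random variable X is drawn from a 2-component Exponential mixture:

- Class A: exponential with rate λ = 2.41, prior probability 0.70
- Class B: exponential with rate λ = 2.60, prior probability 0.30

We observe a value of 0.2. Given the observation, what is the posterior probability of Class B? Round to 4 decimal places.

Apply Bayes' rule: the posterior for each component is proportional to its prior times its likelihood at x.
Exponential densities:
  L_A = 1.48829
  L_B = 1.54575
Multiply by the mixture weights:
  w_A·L_A = 0.70 × 1.48829 = 1.0418
  w_B·L_B = 0.30 × 1.54575 = 0.463726
Evidence: 1.0418 + 0.463726 = 1.50553
Responsibility of Class B: 0.463726 / 1.50553 ≈ 0.3080

0.3080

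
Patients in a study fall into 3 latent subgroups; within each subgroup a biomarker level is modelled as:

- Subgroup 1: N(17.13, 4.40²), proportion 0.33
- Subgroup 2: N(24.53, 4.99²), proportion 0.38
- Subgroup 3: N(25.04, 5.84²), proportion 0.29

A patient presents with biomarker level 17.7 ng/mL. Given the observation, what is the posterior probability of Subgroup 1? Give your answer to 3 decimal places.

Apply Bayes' rule: the posterior for each component is proportional to its prior times its likelihood at x.
Evaluate each component's likelihood at the observed value:
  L_1 = (1/(4.40·√(2π)))·exp(−(17.7−17.13)²/(2·4.40²)) = 0.090669·exp(-0.00839) = 0.0899111
  L_2 = (1/(4.99·√(2π)))·exp(−(17.7−24.53)²/(2·4.99²)) = 0.079948·exp(-0.93672) = 0.0313326
  L_3 = (1/(5.84·√(2π)))·exp(−(17.7−25.04)²/(2·5.84²)) = 0.068312·exp(-0.78984) = 0.0310082
Multiply by the mixture weights:
  w_1·L_1 = 0.33 × 0.0899111 = 0.0296707
  w_2·L_2 = 0.38 × 0.0313326 = 0.0119064
  w_3·L_3 = 0.29 × 0.0310082 = 0.00899237
Evidence: 0.0296707 + 0.0119064 + 0.00899237 = 0.0505694
Responsibility of Subgroup 1: 0.0296707 / 0.0505694 ≈ 0.587

0.587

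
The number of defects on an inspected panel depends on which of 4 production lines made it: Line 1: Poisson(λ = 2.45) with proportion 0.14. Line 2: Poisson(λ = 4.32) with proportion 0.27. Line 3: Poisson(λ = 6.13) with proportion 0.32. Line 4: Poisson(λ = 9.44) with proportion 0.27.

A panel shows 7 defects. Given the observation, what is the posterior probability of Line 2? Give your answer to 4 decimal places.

0.2113

By Bayes' theorem, P(k | x) = P(Z=k) f_k(x) / Σ_j P(Z=j) f_j(x).
Component likelihoods at x = 7 defects:
  f_1 = e^(−2.45)·2.45^7/7! = 0.00907216
  f_2 = e^(−4.32)·4.32^7/7! = 0.0740975
  f_3 = e^(−6.13)·6.13^7/7! = 0.140465
  f_4 = e^(−9.44)·9.44^7/7! = 0.10535
Unnormalised posteriors:
  P(Z=1)·f_1 = 0.14 × 0.00907216 = 0.0012701
  P(Z=2)·f_2 = 0.27 × 0.0740975 = 0.0200063
  P(Z=3)·f_3 = 0.32 × 0.140465 = 0.0449487
  P(Z=4)·f_4 = 0.27 × 0.10535 = 0.0284444
Denominator: 0.0012701 + 0.0200063 + 0.0449487 + 0.0284444 = 0.0946696
Responsibility of Line 2: 0.0200063 / 0.0946696 ≈ 0.2113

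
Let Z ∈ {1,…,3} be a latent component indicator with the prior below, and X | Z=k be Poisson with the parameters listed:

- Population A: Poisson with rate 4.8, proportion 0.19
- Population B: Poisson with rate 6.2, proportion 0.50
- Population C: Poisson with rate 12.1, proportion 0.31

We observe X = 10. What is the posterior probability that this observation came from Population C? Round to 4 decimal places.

Apply Bayes' rule: the posterior for each component is proportional to its prior times its likelihood at x.
Poisson probabilities:
  L_A = e^(−4.8)·4.8^10/10! = 0.0147243
  L_B = e^(−6.2)·6.2^10/10! = 0.0469384
  L_C = e^(−12.1)·12.1^10/10! = 0.103069
Prior × likelihood for each component:
  w_A·L_A = 0.19 × 0.0147243 = 0.00279762
  w_B·L_B = 0.50 × 0.0469384 = 0.0234692
  w_C·L_C = 0.31 × 0.103069 = 0.0319513
Normaliser: 0.00279762 + 0.0234692 + 0.0319513 = 0.0582182
P(Population C | x) ≈ 0.5488

0.5488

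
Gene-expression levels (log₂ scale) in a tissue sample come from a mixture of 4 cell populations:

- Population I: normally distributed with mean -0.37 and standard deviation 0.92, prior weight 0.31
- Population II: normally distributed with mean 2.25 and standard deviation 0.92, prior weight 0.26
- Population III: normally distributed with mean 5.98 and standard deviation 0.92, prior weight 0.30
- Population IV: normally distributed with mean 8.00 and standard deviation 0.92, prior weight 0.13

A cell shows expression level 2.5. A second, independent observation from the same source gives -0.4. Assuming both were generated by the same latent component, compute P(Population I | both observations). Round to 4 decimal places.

The responsibility of component k is w_k f_k(x) divided by Σ_j w_j f_j(x).
Since both observations come from the same component, the likelihood for component k is f_k(x₁)·f_k(x₂).
  L_I = [0.00334128] × [0.433402] = 0.00144812
  L_II = [0.417915] × [0.00684656] = 0.00286128
  L_III = [0.000338962] × [1.56404e-11] = 5.30152e-15
  L_IV = [7.52257e-09] × [3.42513e-19] = 2.57658e-27
Weight by the priors:
  w_I·L_I = 0.31 × 0.00144812 = 0.000448917
  w_II·L_II = 0.26 × 0.00286128 = 0.000743932
  w_III·L_III = 0.30 × 5.30152e-15 = 1.59046e-15
  w_IV·L_IV = 0.13 × 2.57658e-27 = 3.34955e-28
Evidence: 0.000448917 + 0.000743932 + 1.59046e-15 + 3.34955e-28 = 0.00119285
Responsibility of Population I: 0.000448917 / 0.00119285 ≈ 0.3763

0.3763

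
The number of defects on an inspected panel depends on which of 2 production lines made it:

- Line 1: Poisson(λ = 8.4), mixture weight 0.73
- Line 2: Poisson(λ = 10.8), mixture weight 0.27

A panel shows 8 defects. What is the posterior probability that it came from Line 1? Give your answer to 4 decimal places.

P(component k | x) = w_k·f_k(x) / marginal(x), where marginal(x) = Σ_j w_j·f_j(x).
Component likelihoods at x = 8 defects:
  L_1 = 0.138242
  L_2 = 0.093646
Multiply by the mixture weights:
  w_1·L_1 = 0.73 × 0.138242 = 0.100917
  w_2·L_2 = 0.27 × 0.093646 = 0.0252844
Evidence: 0.100917 + 0.0252844 = 0.126201
P(Line 1 | data) ≈ 0.7996

0.7996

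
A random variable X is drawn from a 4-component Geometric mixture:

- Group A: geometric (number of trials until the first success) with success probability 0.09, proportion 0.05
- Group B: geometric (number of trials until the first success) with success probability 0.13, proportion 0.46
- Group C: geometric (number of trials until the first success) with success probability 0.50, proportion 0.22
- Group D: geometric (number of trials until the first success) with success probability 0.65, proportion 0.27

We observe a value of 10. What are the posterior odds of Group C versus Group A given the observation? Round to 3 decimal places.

The posterior odds equal the prior odds times the likelihood ratio: (w_i/w_j)·(f_i(x)/f_j(x)).
Component likelihoods at x = 10:
  L_A = 0.09·(1−0.09)^9 = 0.09·0.42793 = 0.0385137
  L_B = 0.13·(1−0.13)^9 = 0.13·0.285544 = 0.0371207
  L_C = 0.50·(1−0.50)^9 = 0.50·0.00195312 = 0.000976562
  L_D = 0.65·(1−0.65)^9 = 0.65·7.88156e-05 = 5.12302e-05
Odds = (0.22/0.05) × (0.000976562/0.0385137) = 4.4 × 0.0253562 ≈ 0.112

0.112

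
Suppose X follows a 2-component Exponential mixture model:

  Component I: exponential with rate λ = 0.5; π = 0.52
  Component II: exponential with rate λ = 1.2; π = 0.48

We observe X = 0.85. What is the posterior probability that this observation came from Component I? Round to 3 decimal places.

Posterior ∝ prior × likelihood, so P(k | x) ∝ P(Z=k) f_k(x); normalise over all components.
Evaluate each component's likelihood at the observed value:
  L_I = 0.5·e^(−0.5·0.85) = 0.5·e^(−0.4250) = 0.326885
  L_II = 1.2·e^(−1.2·0.85) = 1.2·e^(−1.0200) = 0.432714
Unnormalised posteriors:
  P(Z=I)·L_I = 0.52 × 0.326885 = 0.16998
  P(Z=II)·L_II = 0.48 × 0.432714 = 0.207703
Marginal: 0.16998 + 0.207703 = 0.377683
P(Component I | the observation) = 0.16998 / 0.377683 ≈ 0.450

0.450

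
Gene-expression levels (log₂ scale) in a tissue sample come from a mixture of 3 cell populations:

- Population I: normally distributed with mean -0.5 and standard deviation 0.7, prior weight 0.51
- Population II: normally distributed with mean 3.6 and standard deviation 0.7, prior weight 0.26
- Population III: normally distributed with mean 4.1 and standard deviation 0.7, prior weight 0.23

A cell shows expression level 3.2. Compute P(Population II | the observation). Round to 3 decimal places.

P(component k | x) = w_k·f_k(x) / marginal(x), where marginal(x) = Σ_j w_j·f_j(x).
Component likelihoods at x = 3.2:
  L_I = 4.88634e-07
  L_II = 0.484068
  L_III = 0.249376
Unnormalised posteriors:
  w_I·L_I = 0.51 × 4.88634e-07 = 2.49204e-07
  w_II·L_II = 0.26 × 0.484068 = 0.125858
  w_III·L_III = 0.23 × 0.249376 = 0.0573564
Sum: 2.49204e-07 + 0.125858 + 0.0573564 = 0.183214
P(Population II | 3.2) = 0.125858 / 0.183214 ≈ 0.687

0.687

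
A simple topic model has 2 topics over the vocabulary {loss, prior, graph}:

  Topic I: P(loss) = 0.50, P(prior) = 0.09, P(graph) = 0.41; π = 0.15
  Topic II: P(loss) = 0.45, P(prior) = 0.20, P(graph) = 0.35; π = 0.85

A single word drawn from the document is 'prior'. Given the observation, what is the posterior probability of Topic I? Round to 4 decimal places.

The responsibility of component k is w_k f_k(x) divided by Σ_j w_j f_j(x).
Categorical probabilities:
  L_I = 0.09
  L_II = 0.2
Prior × likelihood for each component:
  w_I·L_I = 0.15 × 0.09 = 0.0135
  w_II·L_II = 0.85 × 0.2 = 0.17
Sum: 0.0135 + 0.17 = 0.1835
Responsibility of Topic I: 0.0135 / 0.1835 ≈ 0.0736

0.0736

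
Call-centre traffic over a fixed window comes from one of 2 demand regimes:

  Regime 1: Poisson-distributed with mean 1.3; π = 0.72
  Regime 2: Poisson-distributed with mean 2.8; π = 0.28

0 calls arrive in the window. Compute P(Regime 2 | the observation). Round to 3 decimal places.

The responsibility of component k is P(Z=k) f_k(x) divided by Σ_j P(Z=j) f_j(x).
Evaluate each component's likelihood at the observed value:
  L_1 = e^(−1.3)·1.3^0/0! = 0.272532
  L_2 = e^(−2.8)·2.8^0/0! = 0.0608101
Weight by the priors:
  P(Z=1)·L_1 = 0.72 × 0.272532 = 0.196223
  P(Z=2)·L_2 = 0.28 × 0.0608101 = 0.0170268
Normaliser: 0.196223 + 0.0170268 = 0.21325
So the posterior for Regime 2 is 0.0170268 / 0.21325 ≈ 0.080.

0.080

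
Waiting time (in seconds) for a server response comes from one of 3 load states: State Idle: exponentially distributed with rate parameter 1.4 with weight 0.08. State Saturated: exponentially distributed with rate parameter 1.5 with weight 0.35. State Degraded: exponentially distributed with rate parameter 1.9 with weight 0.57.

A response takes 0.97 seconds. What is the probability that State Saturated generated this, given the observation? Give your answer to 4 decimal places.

0.3796

The responsibility of component k is w_k f_k(x) divided by Σ_j w_j f_j(x).
Evaluate each component's likelihood at the observed value:
  p_Idle = 1.4·e^(−1.4·0.97) = 1.4·e^(−1.3580) = 0.360044
  p_Saturated = 1.5·e^(−1.5·0.97) = 1.5·e^(−1.4550) = 0.350101
  p_Degraded = 1.9·e^(−1.9·0.97) = 1.9·e^(−1.8430) = 0.300849
Prior × likelihood for each component:
  w_Idle·p_Idle = 0.08 × 0.360044 = 0.0288036
  w_Saturated·p_Saturated = 0.35 × 0.350101 = 0.122535
  w_Degraded·p_Degraded = 0.57 × 0.300849 = 0.171484
Sum: 0.0288036 + 0.122535 + 0.171484 = 0.322823
P(State Saturated | data) ≈ 0.3796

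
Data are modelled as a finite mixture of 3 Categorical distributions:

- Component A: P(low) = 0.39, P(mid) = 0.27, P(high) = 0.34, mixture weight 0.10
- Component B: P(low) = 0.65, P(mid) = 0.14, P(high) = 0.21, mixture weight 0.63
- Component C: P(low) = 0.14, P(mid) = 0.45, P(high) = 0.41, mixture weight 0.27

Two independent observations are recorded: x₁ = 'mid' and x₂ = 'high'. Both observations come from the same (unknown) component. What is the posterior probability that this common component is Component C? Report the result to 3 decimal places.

0.643

Apply Bayes' rule: the posterior for each component is proportional to its prior times its likelihood at x.
Since both observations come from the same component, the likelihood for component k is f_k(x₁)·f_k(x₂).
  f_A = [0.27] × [0.34] = 0.0918
  f_B = [0.14] × [0.21] = 0.0294
  f_C = [0.45] × [0.41] = 0.1845
Multiply by the mixture weights:
  π_A·f_A = 0.10 × 0.0918 = 0.00918
  π_B·f_B = 0.63 × 0.0294 = 0.018522
  π_C·f_C = 0.27 × 0.1845 = 0.049815
Normaliser: 0.00918 + 0.018522 + 0.049815 = 0.077517
P(Component C | x) ≈ 0.643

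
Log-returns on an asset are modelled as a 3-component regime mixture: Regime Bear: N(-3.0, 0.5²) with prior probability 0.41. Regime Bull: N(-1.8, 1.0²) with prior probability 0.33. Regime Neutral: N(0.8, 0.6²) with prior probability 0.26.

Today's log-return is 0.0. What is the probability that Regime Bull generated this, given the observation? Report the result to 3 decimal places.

0.268

P(component k | x) = π_k·f_k(x) / marginal(x), where marginal(x) = Σ_j π_j·f_j(x).
Normal densities:
  L_Bear = (1/(0.5·√(2π)))·exp(−(0.0−-3.0)²/(2·0.5²)) = 0.797885·exp(-18.00000) = 1.21518e-08
  L_Bull = (1/(1.0·√(2π)))·exp(−(0.0−-1.8)²/(2·1.0²)) = 0.398942·exp(-1.62000) = 0.0789502
  L_Neutral = (1/(0.6·√(2π)))·exp(−(0.0−0.8)²/(2·0.6²)) = 0.664904·exp(-0.88889) = 0.27335
Unnormalised posteriors:
  π_Bear·L_Bear = 0.41 × 1.21518e-08 = 4.98222e-09
  π_Bull·L_Bull = 0.33 × 0.0789502 = 0.0260536
  π_Neutral·L_Neutral = 0.26 × 0.27335 = 0.071071
Denominator: 4.98222e-09 + 0.0260536 + 0.071071 = 0.0971246
Responsibility of Regime Bull: 0.0260536 / 0.0971246 ≈ 0.268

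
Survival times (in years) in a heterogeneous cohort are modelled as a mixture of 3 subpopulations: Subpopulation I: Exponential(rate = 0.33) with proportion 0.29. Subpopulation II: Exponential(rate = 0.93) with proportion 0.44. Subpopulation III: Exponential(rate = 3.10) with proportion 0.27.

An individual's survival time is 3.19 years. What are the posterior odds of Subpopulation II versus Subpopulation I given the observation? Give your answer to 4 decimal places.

0.6306

The posterior odds equal the prior odds times the likelihood ratio: (π_i/π_j)·(f_i(x)/f_j(x)).
Exponential densities:
  p_I = 0.33·e^(−0.33·3.19) = 0.33·e^(−1.0527) = 0.115168
  p_II = 0.93·e^(−0.93·3.19) = 0.93·e^(−2.9667) = 0.0478698
  p_III = 3.10·e^(−3.10·3.19) = 3.10·e^(−9.8890) = 0.000157262
Posterior odds = (π_II·p_II) / (π_I·p_I) = (0.44·0.0478698) / (0.29·0.115168) = 0.0210627 / 0.0333987 ≈ 0.6306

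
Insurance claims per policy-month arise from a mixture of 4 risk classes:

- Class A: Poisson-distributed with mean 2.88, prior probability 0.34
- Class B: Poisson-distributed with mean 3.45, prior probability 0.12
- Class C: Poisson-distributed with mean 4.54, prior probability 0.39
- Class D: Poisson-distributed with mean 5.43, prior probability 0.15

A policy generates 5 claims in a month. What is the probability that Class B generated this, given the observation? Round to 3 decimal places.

0.111

Apply Bayes' rule: the posterior for each component is proportional to its prior times its likelihood at x.
Evaluate each component's likelihood at the observed value:
  L_A = e^(−2.88)·2.88^5/5! = 0.0926858
  L_B = e^(−3.45)·3.45^5/5! = 0.1293
  L_C = e^(−4.54)·4.54^5/5! = 0.171554
  L_D = e^(−5.43)·5.43^5/5! = 0.172424
Weight by the priors:
  π_A·L_A = 0.34 × 0.0926858 = 0.0315132
  π_B·L_B = 0.12 × 0.1293 = 0.015516
  π_C·L_C = 0.39 × 0.171554 = 0.0669061
  π_D·L_D = 0.15 × 0.172424 = 0.0258637
Marginal: 0.0315132 + 0.015516 + 0.0669061 + 0.0258637 = 0.139799
P(Class B | data) ≈ 0.111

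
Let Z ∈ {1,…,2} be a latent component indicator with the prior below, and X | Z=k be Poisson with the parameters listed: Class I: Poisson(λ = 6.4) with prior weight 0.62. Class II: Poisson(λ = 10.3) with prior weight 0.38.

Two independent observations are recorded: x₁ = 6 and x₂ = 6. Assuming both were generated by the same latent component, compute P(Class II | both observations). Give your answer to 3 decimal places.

P(component k | x) = π_k·f_k(x) / marginal(x), where marginal(x) = Σ_j π_j·f_j(x).
Since both observations come from the same component, the likelihood for component k is f_k(x₁)·f_k(x₂).
  L_I = [e^(−6.4)·6.4^6/6! = 0.158585] × [0.158585] = 0.0251493
  L_II = [e^(−10.3)·10.3^6/6! = 0.0557773] × [0.0557773] = 0.00311111
Unnormalised posteriors:
  π_I·L_I = 0.62 × 0.0251493 = 0.0155925
  π_II·L_II = 0.38 × 0.00311111 = 0.00118222
Marginal: 0.0155925 + 0.00118222 = 0.0167748
Responsibility of Class II: 0.00118222 / 0.0167748 ≈ 0.070

0.070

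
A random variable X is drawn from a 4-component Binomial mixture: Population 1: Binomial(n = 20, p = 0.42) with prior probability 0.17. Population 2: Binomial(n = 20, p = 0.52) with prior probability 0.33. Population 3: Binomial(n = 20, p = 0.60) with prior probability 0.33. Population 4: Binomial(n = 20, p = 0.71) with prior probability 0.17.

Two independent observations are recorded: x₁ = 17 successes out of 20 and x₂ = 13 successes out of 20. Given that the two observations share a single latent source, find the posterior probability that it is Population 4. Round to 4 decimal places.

P(component k | x) = P(Z=k)·f_k(x) / marginal(x), where marginal(x) = Σ_j P(Z=j)·f_j(x).
Since both observations come from the same component, the likelihood for component k is f_k(x₁)·f_k(x₂).
  L_1 = [8.75844e-05] × [0.0216596] = 1.89704e-06
  L_2 = [0.00187364] × [0.0925009] = 0.000173313
  L_3 = [0.0123497] × [0.165882] = 0.00204859
  L_4 = [0.0823172] × [0.155797] = 0.0128248
Weight by the priors:
  P(Z=1)·L_1 = 0.17 × 1.89704e-06 = 3.22497e-07
  P(Z=2)·L_2 = 0.33 × 0.000173313 = 5.71933e-05
  P(Z=3)·L_3 = 0.33 × 0.00204859 = 0.000676036
  P(Z=4)·L_4 = 0.17 × 0.0128248 = 0.00218021
Marginal: 3.22497e-07 + 5.71933e-05 + 0.000676036 + 0.00218021 = 0.00291376
Responsibility of Population 4: 0.00218021 / 0.00291376 ≈ 0.7482

0.7482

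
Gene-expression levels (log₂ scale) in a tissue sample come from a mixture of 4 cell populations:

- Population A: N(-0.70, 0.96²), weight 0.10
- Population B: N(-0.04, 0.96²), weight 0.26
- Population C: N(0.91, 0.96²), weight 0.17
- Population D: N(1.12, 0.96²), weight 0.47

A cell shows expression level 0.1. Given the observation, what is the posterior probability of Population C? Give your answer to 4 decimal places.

Posterior ∝ prior × likelihood, so P(k | x) ∝ π_k f_k(x); normalise over all components.
Evaluate each component's likelihood at the observed value:
  p_A = 0.293658
  p_B = 0.411169
  p_C = 0.291104
  p_D = 0.23632
Unnormalised posteriors:
  π_A·p_A = 0.10 × 0.293658 = 0.0293658
  π_B·p_B = 0.26 × 0.411169 = 0.106904
  π_C·p_C = 0.17 × 0.291104 = 0.0494877
  π_D·p_D = 0.47 × 0.23632 = 0.11107
Sum: 0.0293658 + 0.106904 + 0.0494877 + 0.11107 = 0.296828
Responsibility of Population C: 0.0494877 / 0.296828 ≈ 0.1667

0.1667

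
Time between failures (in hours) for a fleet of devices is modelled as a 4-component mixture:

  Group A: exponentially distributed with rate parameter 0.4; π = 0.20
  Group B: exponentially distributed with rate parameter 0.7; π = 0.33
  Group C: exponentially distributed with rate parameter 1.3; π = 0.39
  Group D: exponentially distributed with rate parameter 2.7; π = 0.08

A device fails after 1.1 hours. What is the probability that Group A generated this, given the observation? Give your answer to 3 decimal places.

By Bayes' theorem, P(k | x) = P(Z=k) f_k(x) / Σ_j P(Z=j) f_j(x).
Exponential densities:
  p_A = 0.4·e^(−0.4·1.1) = 0.4·e^(−0.4400) = 0.257615
  p_B = 0.7·e^(−0.7·1.1) = 0.7·e^(−0.7700) = 0.324109
  p_C = 1.3·e^(−1.3·1.1) = 1.3·e^(−1.4300) = 0.311102
  p_D = 2.7·e^(−2.7·1.1) = 2.7·e^(−2.9700) = 0.138519
Unnormalised posteriors:
  P(Z=A)·p_A = 0.20 × 0.257615 = 0.0515229
  P(Z=B)·p_B = 0.33 × 0.324109 = 0.106956
  P(Z=C)·p_C = 0.39 × 0.311102 = 0.12133
  P(Z=D)·p_D = 0.08 × 0.138519 = 0.0110815
Sum: 0.0515229 + 0.106956 + 0.12133 + 0.0110815 = 0.29089
P(Group A | x) ≈ 0.177

0.177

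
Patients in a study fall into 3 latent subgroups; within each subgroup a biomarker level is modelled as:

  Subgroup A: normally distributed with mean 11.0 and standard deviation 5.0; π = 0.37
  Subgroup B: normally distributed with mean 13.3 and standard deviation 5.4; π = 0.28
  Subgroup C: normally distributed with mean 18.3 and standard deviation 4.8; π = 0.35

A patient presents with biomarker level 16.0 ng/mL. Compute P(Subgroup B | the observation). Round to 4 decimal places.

P(component k | x) = P(Z=k)·f_k(x) / marginal(x), where marginal(x) = Σ_j P(Z=j)·f_j(x).
Evaluate each component's likelihood at the observed value:
  f_A = (1/(5.0·√(2π)))·exp(−(16.0−11.0)²/(2·5.0²)) = 0.079788·exp(-0.50000) = 0.0483941
  f_B = (1/(5.4·√(2π)))·exp(−(16.0−13.3)²/(2·5.4²)) = 0.073878·exp(-0.12500) = 0.0651973
  f_C = (1/(4.8·√(2π)))·exp(−(16.0−18.3)²/(2·4.8²)) = 0.083113·exp(-0.11480) = 0.0740989
Weight by the priors:
  P(Z=A)·f_A = 0.37 × 0.0483941 = 0.0179058
  P(Z=B)·f_B = 0.28 × 0.0651973 = 0.0182552
  P(Z=C)·f_C = 0.35 × 0.0740989 = 0.0259346
Normaliser: 0.0179058 + 0.0182552 + 0.0259346 = 0.0620957
So the posterior for Subgroup B is 0.0182552 / 0.0620957 ≈ 0.2940.

0.2940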